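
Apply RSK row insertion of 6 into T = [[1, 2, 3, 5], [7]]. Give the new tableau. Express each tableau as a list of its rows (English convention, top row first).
[[1, 2, 3, 5, 6], [7]]

6 is larger than every entry of row 1, so it is appended to row 1. The new tableau is [[1, 2, 3, 5, 6], [7]].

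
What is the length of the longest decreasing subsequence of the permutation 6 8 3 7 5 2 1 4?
5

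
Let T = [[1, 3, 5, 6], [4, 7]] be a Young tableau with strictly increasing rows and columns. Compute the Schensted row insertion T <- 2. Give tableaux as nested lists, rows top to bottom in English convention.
[[1, 2, 5, 6], [3, 7], [4]]

In row 1, 2 replaces 3 (the leftmost entry greater than 2); 3 is bumped to row 2. In row 2, 3 replaces 4 (the leftmost entry greater than 3); 4 is bumped to row 3. 4 starts a new row 3. The new tableau is [[1, 2, 5, 6], [3, 7], [4]].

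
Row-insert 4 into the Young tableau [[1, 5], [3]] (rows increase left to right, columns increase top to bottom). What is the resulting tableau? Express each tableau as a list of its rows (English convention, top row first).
In row 1, 4 replaces 5 (the leftmost entry greater than 4); 5 is bumped to row 2. 5 is appended to row 2. The new tableau is [[1, 4], [3, 5]].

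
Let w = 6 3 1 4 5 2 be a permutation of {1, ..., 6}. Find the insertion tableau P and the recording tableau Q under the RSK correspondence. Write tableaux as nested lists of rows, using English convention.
P = [[1, 2, 5], [3, 4], [6]], Q = [[1, 4, 5], [2, 6], [3]]

Insert each entry of the permutation into P by Schensted row insertion, recording in Q the position of each new cell.

After inserting 6: P = [[6]].
After inserting 3: P = [[3], [6]].
After inserting 1: P = [[1], [3], [6]].
After inserting 4: P = [[1, 4], [3], [6]].
After inserting 5: P = [[1, 4, 5], [3], [6]].
After inserting 2: P = [[1, 2, 5], [3, 4], [6]].

So P = [[1, 2, 5], [3, 4], [6]], Q = [[1, 4, 5], [2, 6], [3]].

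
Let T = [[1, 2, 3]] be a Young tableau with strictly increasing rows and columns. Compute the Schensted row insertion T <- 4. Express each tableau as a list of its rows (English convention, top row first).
4 is larger than every entry of row 1, so it is appended to row 1. The new tableau is [[1, 2, 3, 4]].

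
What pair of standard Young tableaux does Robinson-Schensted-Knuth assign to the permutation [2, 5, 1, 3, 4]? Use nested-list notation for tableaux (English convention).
P = [[1, 3, 4], [2, 5]], Q = [[1, 2, 5], [3, 4]]

Insert each entry of the permutation into P by Schensted row insertion, recording in Q the position of each new cell.

Insert 2: appended to row 1. P = [[2]].
Insert 5: appended to row 1. P = [[2, 5]].
Insert 1: 1 bumps 2 from row 1; 2 starts row 2. P = [[1, 5], [2]].
Insert 3: 3 bumps 5 from row 1; 5 appends to row 2. P = [[1, 3], [2, 5]].
Insert 4: appended to row 1. P = [[1, 3, 4], [2, 5]].

So P = [[1, 3, 4], [2, 5]], Q = [[1, 2, 5], [3, 4]].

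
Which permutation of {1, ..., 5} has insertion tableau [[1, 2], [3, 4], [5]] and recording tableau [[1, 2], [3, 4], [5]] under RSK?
Reverse the RSK construction: for i from n down to 1, find the cell of Q containing i, remove the entry at that cell from P, and reverse-bump it up through P; the value ejected from row 1 is w(i).

Step i=5: Q has 5 at row 3, column 1; remove 5 from row 3 of P and reverse-bump: 5 enters row 2 and ejects 4; 4 enters row 1 and ejects 2. So w(5) = 2. P is now [[1, 4], [3, 5]].
Step i=4: Q has 4 at row 2, column 2; remove 5 from row 2 of P and reverse-bump: 5 enters row 1 and ejects 4. So w(4) = 4. P is now [[1, 5], [3]].
Step i=3: Q has 3 at row 2, column 1; remove 3 from row 2 of P and reverse-bump: 3 enters row 1 and ejects 1. So w(3) = 1. P is now [[3, 5]].
Step i=2: Q has 2 at row 1, column 2; remove that cell from P, ejecting 5. So w(2) = 5. P is now [[3]].
Step i=1: Q has 1 at row 1, column 1; remove that cell from P, ejecting 3. So w(1) = 3. P is now [].

So w = 3 5 1 4 2.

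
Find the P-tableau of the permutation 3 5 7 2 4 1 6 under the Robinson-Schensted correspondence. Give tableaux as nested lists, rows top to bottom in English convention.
After inserting 3: P = [[3]].
After inserting 5: P = [[3, 5]].
After inserting 7: P = [[3, 5, 7]].
After inserting 2: P = [[2, 5, 7], [3]].
After inserting 4: P = [[2, 4, 7], [3, 5]].
After inserting 1: P = [[1, 4, 7], [2, 5], [3]].
After inserting 6: P = [[1, 4, 6], [2, 5, 7], [3]].

So P = [[1, 4, 6], [2, 5, 7], [3]].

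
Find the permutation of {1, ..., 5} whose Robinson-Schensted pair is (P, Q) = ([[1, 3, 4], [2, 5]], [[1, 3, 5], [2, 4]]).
Reverse the RSK construction: for i from n down to 1, find the cell of Q containing i, remove the entry at that cell from P, and reverse-bump it up through P; the value ejected from row 1 is w(i).

Step i=5: Q has 5 at row 1, column 3; remove that cell from P, ejecting 4. So w(5) = 4. P is now [[1, 3], [2, 5]].
Step i=4: Q has 4 at row 2, column 2; remove 5 from row 2 of P and reverse-bump: 5 enters row 1 and ejects 3. So w(4) = 3. P is now [[1, 5], [2]].
Step i=3: Q has 3 at row 1, column 2; remove that cell from P, ejecting 5. So w(3) = 5. P is now [[1], [2]].
Step i=2: Q has 2 at row 2, column 1; remove 2 from row 2 of P and reverse-bump: 2 enters row 1 and ejects 1. So w(2) = 1. P is now [[2]].
Step i=1: Q has 1 at row 1, column 1; remove that cell from P, ejecting 2. So w(1) = 2. P is now [].

So w = 2 1 5 3 4.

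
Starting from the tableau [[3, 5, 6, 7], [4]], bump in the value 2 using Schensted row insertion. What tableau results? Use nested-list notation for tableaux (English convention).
In row 1, 2 replaces 3 (the leftmost entry greater than 2); 3 is bumped to row 2. In row 2, 3 replaces 4 (the leftmost entry greater than 3); 4 is bumped to row 3. 4 starts a new row 3. The new tableau is [[2, 5, 6, 7], [3], [4]].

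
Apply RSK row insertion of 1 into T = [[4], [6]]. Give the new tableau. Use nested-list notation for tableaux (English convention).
[[1], [4], [6]]

In row 1, 1 replaces 4 (the leftmost entry greater than 1); 4 is bumped to row 2. In row 2, 4 replaces 6 (the leftmost entry greater than 4); 6 is bumped to row 3. 6 starts a new row 3. The new tableau is [[1], [4], [6]].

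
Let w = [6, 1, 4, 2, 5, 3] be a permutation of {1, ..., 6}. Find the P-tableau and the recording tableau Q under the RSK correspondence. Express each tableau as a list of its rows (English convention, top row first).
P = [[1, 2, 3], [4, 5], [6]], Q = [[1, 3, 5], [2, 6], [4]]

Insert each entry of the permutation into P by Schensted row insertion, recording in Q the position of each new cell.

Insert 6: appended to row 1. P = [[6]].
Insert 1: 1 bumps 6 from row 1; 6 starts row 2. P = [[1], [6]].
Insert 4: appended to row 1. P = [[1, 4], [6]].
Insert 2: 2 bumps 4 from row 1; 4 bumps 6 from row 2; 6 starts row 3. P = [[1, 2], [4], [6]].
Insert 5: appended to row 1. P = [[1, 2, 5], [4], [6]].
Insert 3: 3 bumps 5 from row 1; 5 appends to row 2. P = [[1, 2, 3], [4, 5], [6]].

So P = [[1, 2, 3], [4, 5], [6]], Q = [[1, 3, 5], [2, 6], [4]].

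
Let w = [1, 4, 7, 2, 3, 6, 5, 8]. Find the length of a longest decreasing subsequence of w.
3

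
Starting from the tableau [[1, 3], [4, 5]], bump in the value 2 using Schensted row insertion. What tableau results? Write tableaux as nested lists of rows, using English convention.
[[1, 2], [3, 5], [4]]

In row 1, 2 replaces 3 (the leftmost entry greater than 2); 3 is bumped to row 2. In row 2, 3 replaces 4 (the leftmost entry greater than 3); 4 is bumped to row 3. 4 starts a new row 3. The new tableau is [[1, 2], [3, 5], [4]].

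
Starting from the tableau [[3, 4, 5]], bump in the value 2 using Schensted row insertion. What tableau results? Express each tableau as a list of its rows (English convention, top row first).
In row 1, 2 replaces 3 (the leftmost entry greater than 2); 3 is bumped to row 2. 3 starts a new row 2. The new tableau is [[2, 4, 5], [3]].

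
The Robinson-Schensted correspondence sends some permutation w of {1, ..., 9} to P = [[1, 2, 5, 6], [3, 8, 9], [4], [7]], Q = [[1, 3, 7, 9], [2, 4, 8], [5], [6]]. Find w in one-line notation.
7 1 8 4 3 2 9 5 6

Reverse the RSK construction: for i from n down to 1, find the cell of Q containing i, remove the entry at that cell from P, and reverse-bump it up through P; the value ejected from row 1 is w(i).

Step i=9: Q has 9 at row 1, column 4; remove that cell from P, ejecting 6. So w(9) = 6. P is now [[1, 2, 5], [3, 8, 9], [4], [7]].
Step i=8: Q has 8 at row 2, column 3; remove 9 from row 2 of P and reverse-bump: 9 enters row 1 and ejects 5. So w(8) = 5. P is now [[1, 2, 9], [3, 8], [4], [7]].
Step i=7: Q has 7 at row 1, column 3; remove that cell from P, ejecting 9. So w(7) = 9. P is now [[1, 2], [3, 8], [4], [7]].
Step i=6: Q has 6 at row 4, column 1; remove 7 from row 4 of P and reverse-bump: 7 enters row 3 and ejects 4; 4 enters row 2 and ejects 3; 3 enters row 1 and ejects 2. So w(6) = 2. P is now [[1, 3], [4, 8], [7]].
Step i=5: Q has 5 at row 3, column 1; remove 7 from row 3 of P and reverse-bump: 7 enters row 2 and ejects 4; 4 enters row 1 and ejects 3. So w(5) = 3. P is now [[1, 4], [7, 8]].
Step i=4: Q has 4 at row 2, column 2; remove 8 from row 2 of P and reverse-bump: 8 enters row 1 and ejects 4. So w(4) = 4. P is now [[1, 8], [7]].
Step i=3: Q has 3 at row 1, column 2; remove that cell from P, ejecting 8. So w(3) = 8. P is now [[1], [7]].
Step i=2: Q has 2 at row 2, column 1; remove 7 from row 2 of P and reverse-bump: 7 enters row 1 and ejects 1. So w(2) = 1. P is now [[7]].
Step i=1: Q has 1 at row 1, column 1; remove that cell from P, ejecting 7. So w(1) = 7. P is now [].

So w = 7 1 8 4 3 2 9 5 6.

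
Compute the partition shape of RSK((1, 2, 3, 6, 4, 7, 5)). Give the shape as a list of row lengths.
Row-insert each entry into an empty tableau.

After inserting 1: P = [[1]].
After inserting 2: P = [[1, 2]].
After inserting 3: P = [[1, 2, 3]].
After inserting 6: P = [[1, 2, 3, 6]].
After inserting 4: P = [[1, 2, 3, 4], [6]].
After inserting 7: P = [[1, 2, 3, 4, 7], [6]].
After inserting 5: P = [[1, 2, 3, 4, 5], [6, 7]].

The final insertion tableau P = [[1, 2, 3, 4, 5], [6, 7]] has shape [5, 2].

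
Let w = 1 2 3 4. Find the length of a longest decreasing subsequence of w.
1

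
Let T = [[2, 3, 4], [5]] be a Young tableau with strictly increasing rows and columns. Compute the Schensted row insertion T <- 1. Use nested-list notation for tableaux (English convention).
In row 1, 1 replaces 2 (the leftmost entry greater than 1); 2 is bumped to row 2. In row 2, 2 replaces 5 (the leftmost entry greater than 2); 5 is bumped to row 3. 5 starts a new row 3. The new tableau is [[1, 3, 4], [2], [5]].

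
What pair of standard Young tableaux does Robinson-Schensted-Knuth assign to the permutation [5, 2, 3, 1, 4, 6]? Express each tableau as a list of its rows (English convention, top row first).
Insert each entry of the permutation into P by Schensted row insertion, recording in Q the position of each new cell.

After inserting 5: P = [[5]].
After inserting 2: P = [[2], [5]].
After inserting 3: P = [[2, 3], [5]].
After inserting 1: P = [[1, 3], [2], [5]].
After inserting 4: P = [[1, 3, 4], [2], [5]].
After inserting 6: P = [[1, 3, 4, 6], [2], [5]].

So P = [[1, 3, 4, 6], [2], [5]], Q = [[1, 3, 5, 6], [2], [4]].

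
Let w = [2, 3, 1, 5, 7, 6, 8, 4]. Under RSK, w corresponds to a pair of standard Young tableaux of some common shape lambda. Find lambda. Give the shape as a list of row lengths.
Row-insert each entry into an empty tableau.

After inserting 2: P = [[2]].
After inserting 3: P = [[2, 3]].
After inserting 1: P = [[1, 3], [2]].
After inserting 5: P = [[1, 3, 5], [2]].
After inserting 7: P = [[1, 3, 5, 7], [2]].
After inserting 6: P = [[1, 3, 5, 6], [2, 7]].
After inserting 8: P = [[1, 3, 5, 6, 8], [2, 7]].
After inserting 4: P = [[1, 3, 4, 6, 8], [2, 5], [7]].

The final insertion tableau P = [[1, 3, 4, 6, 8], [2, 5], [7]] has shape [5, 2, 1].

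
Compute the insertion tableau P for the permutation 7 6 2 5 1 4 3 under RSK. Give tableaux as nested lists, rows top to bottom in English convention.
After inserting 7: P = [[7]].
After inserting 6: P = [[6], [7]].
After inserting 2: P = [[2], [6], [7]].
After inserting 5: P = [[2, 5], [6], [7]].
After inserting 1: P = [[1, 5], [2], [6], [7]].
After inserting 4: P = [[1, 4], [2, 5], [6], [7]].
After inserting 3: P = [[1, 3], [2, 4], [5], [6], [7]].

So P = [[1, 3], [2, 4], [5], [6], [7]].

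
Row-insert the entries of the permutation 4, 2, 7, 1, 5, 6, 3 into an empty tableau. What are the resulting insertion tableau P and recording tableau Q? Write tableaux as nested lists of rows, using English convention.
Insert each entry of the permutation into P by Schensted row insertion, recording in Q the position of each new cell.

Insert 4: appended to row 1. P = [[4]].
Insert 2: 2 bumps 4 from row 1; 4 starts row 2. P = [[2], [4]].
Insert 7: appended to row 1. P = [[2, 7], [4]].
Insert 1: 1 bumps 2 from row 1; 2 bumps 4 from row 2; 4 starts row 3. P = [[1, 7], [2], [4]].
Insert 5: 5 bumps 7 from row 1; 7 appends to row 2. P = [[1, 5], [2, 7], [4]].
Insert 6: appended to row 1. P = [[1, 5, 6], [2, 7], [4]].
Insert 3: 3 bumps 5 from row 1; 5 bumps 7 from row 2; 7 appends to row 3. P = [[1, 3, 6], [2, 5], [4, 7]].

So P = [[1, 3, 6], [2, 5], [4, 7]], Q = [[1, 3, 6], [2, 5], [4, 7]].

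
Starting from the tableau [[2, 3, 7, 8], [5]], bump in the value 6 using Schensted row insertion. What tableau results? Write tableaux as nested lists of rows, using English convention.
In row 1, 6 replaces 7 (the leftmost entry greater than 6); 7 is bumped to row 2. 7 is appended to row 2. The new tableau is [[2, 3, 6, 8], [5, 7]].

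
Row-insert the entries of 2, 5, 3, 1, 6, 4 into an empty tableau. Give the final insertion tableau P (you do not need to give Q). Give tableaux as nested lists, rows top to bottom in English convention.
Insert 2: appended to row 1. P = [[2]].
Insert 5: appended to row 1. P = [[2, 5]].
Insert 3: 3 bumps 5 from row 1; 5 starts row 2. P = [[2, 3], [5]].
Insert 1: 1 bumps 2 from row 1; 2 bumps 5 from row 2; 5 starts row 3. P = [[1, 3], [2], [5]].
Insert 6: appended to row 1. P = [[1, 3, 6], [2], [5]].
Insert 4: 4 bumps 6 from row 1; 6 appends to row 2. P = [[1, 3, 4], [2, 6], [5]].

So P = [[1, 3, 4], [2, 6], [5]].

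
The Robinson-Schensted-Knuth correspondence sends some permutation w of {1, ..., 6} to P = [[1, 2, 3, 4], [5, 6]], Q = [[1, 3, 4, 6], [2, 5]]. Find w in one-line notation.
5 1 2 6 3 4

Reverse RSK: for i = n, n-1, ..., 1, locate i in Q, remove the corresponding corner cell from P, and reverse-bump its entry up through P; the value ejected from row 1 is w(i).

So w = 5 1 2 6 3 4.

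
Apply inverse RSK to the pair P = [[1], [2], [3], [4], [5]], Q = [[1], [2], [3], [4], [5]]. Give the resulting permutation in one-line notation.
Reverse the RSK construction: for i from n down to 1, find the cell of Q containing i, remove the entry at that cell from P, and reverse-bump it up through P; the value ejected from row 1 is w(i).

Step i=5: Q has 5 at row 5, column 1; remove 5 from row 5 of P and reverse-bump: 5 enters row 4 and ejects 4; 4 enters row 3 and ejects 3; 3 enters row 2 and ejects 2; 2 enters row 1 and ejects 1. So w(5) = 1. P is now [[2], [3], [4], [5]].
Step i=4: Q has 4 at row 4, column 1; remove 5 from row 4 of P and reverse-bump: 5 enters row 3 and ejects 4; 4 enters row 2 and ejects 3; 3 enters row 1 and ejects 2. So w(4) = 2. P is now [[3], [4], [5]].
Step i=3: Q has 3 at row 3, column 1; remove 5 from row 3 of P and reverse-bump: 5 enters row 2 and ejects 4; 4 enters row 1 and ejects 3. So w(3) = 3. P is now [[4], [5]].
Step i=2: Q has 2 at row 2, column 1; remove 5 from row 2 of P and reverse-bump: 5 enters row 1 and ejects 4. So w(2) = 4. P is now [[5]].
Step i=1: Q has 1 at row 1, column 1; remove that cell from P, ejecting 5. So w(1) = 5. P is now [].

So w = 5 4 3 2 1.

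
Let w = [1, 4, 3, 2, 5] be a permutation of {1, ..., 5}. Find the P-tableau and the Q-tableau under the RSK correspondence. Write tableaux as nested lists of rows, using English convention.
Insert each entry of the permutation into P by Schensted row insertion, recording in Q the position of each new cell.

Insert 1: appended to row 1. P = [[1]].
Insert 4: appended to row 1. P = [[1, 4]].
Insert 3: 3 bumps 4 from row 1; 4 starts row 2. P = [[1, 3], [4]].
Insert 2: 2 bumps 3 from row 1; 3 bumps 4 from row 2; 4 starts row 3. P = [[1, 2], [3], [4]].
Insert 5: appended to row 1. P = [[1, 2, 5], [3], [4]].

So P = [[1, 2, 5], [3], [4]], Q = [[1, 2, 5], [3], [4]].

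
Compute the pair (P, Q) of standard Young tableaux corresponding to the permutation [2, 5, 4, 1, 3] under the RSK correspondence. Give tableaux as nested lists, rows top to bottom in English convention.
P = [[1, 3], [2, 4], [5]], Q = [[1, 2], [3, 5], [4]]

Insert each entry of the permutation into P by Schensted row insertion, recording in Q the position of each new cell.

Insert 2: appended to row 1. P = [[2]], Q = [[1]].
Insert 5: appended to row 1. P = [[2, 5]], Q = [[1, 2]].
Insert 4: 4 bumps 5 from row 1; 5 starts row 2. P = [[2, 4], [5]], Q = [[1, 2], [3]].
Insert 1: 1 bumps 2 from row 1; 2 bumps 5 from row 2; 5 starts row 3. P = [[1, 4], [2], [5]], Q = [[1, 2], [3], [4]].
Insert 3: 3 bumps 4 from row 1; 4 appends to row 2. P = [[1, 3], [2, 4], [5]], Q = [[1, 2], [3, 5], [4]].

So P = [[1, 3], [2, 4], [5]], Q = [[1, 2], [3, 5], [4]].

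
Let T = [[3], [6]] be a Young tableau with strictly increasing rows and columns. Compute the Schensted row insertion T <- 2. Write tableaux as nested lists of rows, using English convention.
In row 1, 2 replaces 3 (the leftmost entry greater than 2); 3 is bumped to row 2. In row 2, 3 replaces 6 (the leftmost entry greater than 3); 6 is bumped to row 3. 6 starts a new row 3. The new tableau is [[2], [3], [6]].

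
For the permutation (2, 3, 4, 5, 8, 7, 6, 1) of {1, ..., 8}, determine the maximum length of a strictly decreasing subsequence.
4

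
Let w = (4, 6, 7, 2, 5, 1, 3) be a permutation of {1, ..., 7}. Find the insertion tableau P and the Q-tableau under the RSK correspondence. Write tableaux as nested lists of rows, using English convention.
Insert each entry of the permutation into P by Schensted row insertion, recording in Q the position of each new cell.

Insert 4: appended to row 1. P = [[4]], Q = [[1]].
Insert 6: appended to row 1. P = [[4, 6]], Q = [[1, 2]].
Insert 7: appended to row 1. P = [[4, 6, 7]], Q = [[1, 2, 3]].
Insert 2: 2 bumps 4 from row 1; 4 starts row 2. P = [[2, 6, 7], [4]], Q = [[1, 2, 3], [4]].
Insert 5: 5 bumps 6 from row 1; 6 appends to row 2. P = [[2, 5, 7], [4, 6]], Q = [[1, 2, 3], [4, 5]].
Insert 1: 1 bumps 2 from row 1; 2 bumps 4 from row 2; 4 starts row 3. P = [[1, 5, 7], [2, 6], [4]], Q = [[1, 2, 3], [4, 5], [6]].
Insert 3: 3 bumps 5 from row 1; 5 bumps 6 from row 2; 6 appends to row 3. P = [[1, 3, 7], [2, 5], [4, 6]], Q = [[1, 2, 3], [4, 5], [6, 7]].

So P = [[1, 3, 7], [2, 5], [4, 6]], Q = [[1, 2, 3], [4, 5], [6, 7]].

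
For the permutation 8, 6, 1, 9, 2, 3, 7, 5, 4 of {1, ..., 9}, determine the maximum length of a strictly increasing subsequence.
4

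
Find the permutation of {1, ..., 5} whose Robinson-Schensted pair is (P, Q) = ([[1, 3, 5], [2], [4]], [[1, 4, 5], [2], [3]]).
4 2 1 3 5

Reverse the RSK construction: for i from n down to 1, find the cell of Q containing i, remove the entry at that cell from P, and reverse-bump it up through P; the value ejected from row 1 is w(i).

Step i=5: Q has 5 at row 1, column 3; remove that cell from P, ejecting 5. So w(5) = 5. P is now [[1, 3], [2], [4]].
Step i=4: Q has 4 at row 1, column 2; remove that cell from P, ejecting 3. So w(4) = 3. P is now [[1], [2], [4]].
Step i=3: Q has 3 at row 3, column 1; remove 4 from row 3 of P and reverse-bump: 4 enters row 2 and ejects 2; 2 enters row 1 and ejects 1. So w(3) = 1. P is now [[2], [4]].
Step i=2: Q has 2 at row 2, column 1; remove 4 from row 2 of P and reverse-bump: 4 enters row 1 and ejects 2. So w(2) = 2. P is now [[4]].
Step i=1: Q has 1 at row 1, column 1; remove that cell from P, ejecting 4. So w(1) = 4. P is now [].

So w = 4 2 1 3 5.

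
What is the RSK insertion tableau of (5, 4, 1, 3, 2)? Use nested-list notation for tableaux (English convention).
P = [[1, 2], [3], [4], [5]]

Insert 5: appended to row 1. P = [[5]].
Insert 4: 4 bumps 5 from row 1; 5 starts row 2. P = [[4], [5]].
Insert 1: 1 bumps 4 from row 1; 4 bumps 5 from row 2; 5 starts row 3. P = [[1], [4], [5]].
Insert 3: appended to row 1. P = [[1, 3], [4], [5]].
Insert 2: 2 bumps 3 from row 1; 3 bumps 4 from row 2; 4 bumps 5 from row 3; 5 starts row 4. P = [[1, 2], [3], [4], [5]].

So P = [[1, 2], [3], [4], [5]].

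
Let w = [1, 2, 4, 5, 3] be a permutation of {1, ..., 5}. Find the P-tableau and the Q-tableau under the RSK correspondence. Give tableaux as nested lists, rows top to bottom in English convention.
P = [[1, 2, 3, 5], [4]], Q = [[1, 2, 3, 4], [5]]

Insert each entry of the permutation into P by Schensted row insertion, recording in Q the position of each new cell.

Insert 1: appended to row 1. P = [[1]].
Insert 2: appended to row 1. P = [[1, 2]].
Insert 4: appended to row 1. P = [[1, 2, 4]].
Insert 5: appended to row 1. P = [[1, 2, 4, 5]].
Insert 3: 3 bumps 4 from row 1; 4 starts row 2. P = [[1, 2, 3, 5], [4]].

So P = [[1, 2, 3, 5], [4]], Q = [[1, 2, 3, 4], [5]].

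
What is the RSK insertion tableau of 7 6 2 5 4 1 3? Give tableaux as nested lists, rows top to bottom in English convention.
P = [[1, 3], [2, 4], [5], [6], [7]]

Insert 7: appended to row 1. P = [[7]].
Insert 6: 6 bumps 7 from row 1; 7 starts row 2. P = [[6], [7]].
Insert 2: 2 bumps 6 from row 1; 6 bumps 7 from row 2; 7 starts row 3. P = [[2], [6], [7]].
Insert 5: appended to row 1. P = [[2, 5], [6], [7]].
Insert 4: 4 bumps 5 from row 1; 5 bumps 6 from row 2; 6 bumps 7 from row 3; 7 starts row 4. P = [[2, 4], [5], [6], [7]].
Insert 1: 1 bumps 2 from row 1; 2 bumps 5 from row 2; 5 bumps 6 from row 3; 6 bumps 7 from row 4; 7 starts row 5. P = [[1, 4], [2], [5], [6], [7]].
Insert 3: 3 bumps 4 from row 1; 4 appends to row 2. P = [[1, 3], [2, 4], [5], [6], [7]].

So P = [[1, 3], [2, 4], [5], [6], [7]].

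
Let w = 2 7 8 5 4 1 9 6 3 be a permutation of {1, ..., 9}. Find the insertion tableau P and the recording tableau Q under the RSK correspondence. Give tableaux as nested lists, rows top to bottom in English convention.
P = [[1, 3, 6, 9], [2, 4], [5, 8], [7]], Q = [[1, 2, 3, 7], [4, 8], [5, 9], [6]]

Insert each entry of the permutation into P by Schensted row insertion, recording in Q the position of each new cell.

Insert 2: appended to row 1. P = [[2]].
Insert 7: appended to row 1. P = [[2, 7]].
Insert 8: appended to row 1. P = [[2, 7, 8]].
Insert 5: 5 bumps 7 from row 1; 7 starts row 2. P = [[2, 5, 8], [7]].
Insert 4: 4 bumps 5 from row 1; 5 bumps 7 from row 2; 7 starts row 3. P = [[2, 4, 8], [5], [7]].
Insert 1: 1 bumps 2 from row 1; 2 bumps 5 from row 2; 5 bumps 7 from row 3; 7 starts row 4. P = [[1, 4, 8], [2], [5], [7]].
Insert 9: appended to row 1. P = [[1, 4, 8, 9], [2], [5], [7]].
Insert 6: 6 bumps 8 from row 1; 8 appends to row 2. P = [[1, 4, 6, 9], [2, 8], [5], [7]].
Insert 3: 3 bumps 4 from row 1; 4 bumps 8 from row 2; 8 appends to row 3. P = [[1, 3, 6, 9], [2, 4], [5, 8], [7]].

So P = [[1, 3, 6, 9], [2, 4], [5, 8], [7]], Q = [[1, 2, 3, 7], [4, 8], [5, 9], [6]].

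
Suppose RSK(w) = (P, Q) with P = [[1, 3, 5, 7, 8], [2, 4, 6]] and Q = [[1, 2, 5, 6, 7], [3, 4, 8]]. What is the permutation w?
2 4 1 3 6 7 8 5

Reverse the RSK construction: for i from n down to 1, find the cell of Q containing i, remove the entry at that cell from P, and reverse-bump it up through P; the value ejected from row 1 is w(i).

Step i=8: Q has 8 at row 2, column 3; remove 6 from row 2 of P and reverse-bump: 6 enters row 1 and ejects 5. So w(8) = 5. P is now [[1, 3, 6, 7, 8], [2, 4]].
Step i=7: Q has 7 at row 1, column 5; remove that cell from P, ejecting 8. So w(7) = 8. P is now [[1, 3, 6, 7], [2, 4]].
Step i=6: Q has 6 at row 1, column 4; remove that cell from P, ejecting 7. So w(6) = 7. P is now [[1, 3, 6], [2, 4]].
Step i=5: Q has 5 at row 1, column 3; remove that cell from P, ejecting 6. So w(5) = 6. P is now [[1, 3], [2, 4]].
Step i=4: Q has 4 at row 2, column 2; remove 4 from row 2 of P and reverse-bump: 4 enters row 1 and ejects 3. So w(4) = 3. P is now [[1, 4], [2]].
Step i=3: Q has 3 at row 2, column 1; remove 2 from row 2 of P and reverse-bump: 2 enters row 1 and ejects 1. So w(3) = 1. P is now [[2, 4]].
Step i=2: Q has 2 at row 1, column 2; remove that cell from P, ejecting 4. So w(2) = 4. P is now [[2]].
Step i=1: Q has 1 at row 1, column 1; remove that cell from P, ejecting 2. So w(1) = 2. P is now [].

So w = 2 4 1 3 6 7 8 5.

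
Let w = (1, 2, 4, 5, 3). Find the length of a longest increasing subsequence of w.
4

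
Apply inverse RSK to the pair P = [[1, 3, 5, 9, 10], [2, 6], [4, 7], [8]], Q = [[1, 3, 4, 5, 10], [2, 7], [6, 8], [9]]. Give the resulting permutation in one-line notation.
Reverse the RSK construction: for i from n down to 1, find the cell of Q containing i, remove the entry at that cell from P, and reverse-bump it up through P; the value ejected from row 1 is w(i).

Step i=10: Q has 10 at row 1, column 5; remove that cell from P, ejecting 10. So w(10) = 10. P is now [[1, 3, 5, 9], [2, 6], [4, 7], [8]].
Step i=9: Q has 9 at row 4, column 1; remove 8 from row 4 of P and reverse-bump: 8 enters row 3 and ejects 7; 7 enters row 2 and ejects 6; 6 enters row 1 and ejects 5. So w(9) = 5. P is now [[1, 3, 6, 9], [2, 7], [4, 8]].
Step i=8: Q has 8 at row 3, column 2; remove 8 from row 3 of P and reverse-bump: 8 enters row 2 and ejects 7; 7 enters row 1 and ejects 6. So w(8) = 6. P is now [[1, 3, 7, 9], [2, 8], [4]].
Step i=7: Q has 7 at row 2, column 2; remove 8 from row 2 of P and reverse-bump: 8 enters row 1 and ejects 7. So w(7) = 7. P is now [[1, 3, 8, 9], [2], [4]].
Step i=6: Q has 6 at row 3, column 1; remove 4 from row 3 of P and reverse-bump: 4 enters row 2 and ejects 2; 2 enters row 1 and ejects 1. So w(6) = 1. P is now [[2, 3, 8, 9], [4]].
Step i=5: Q has 5 at row 1, column 4; remove that cell from P, ejecting 9. So w(5) = 9. P is now [[2, 3, 8], [4]].
Step i=4: Q has 4 at row 1, column 3; remove that cell from P, ejecting 8. So w(4) = 8. P is now [[2, 3], [4]].
Step i=3: Q has 3 at row 1, column 2; remove that cell from P, ejecting 3. So w(3) = 3. P is now [[2], [4]].
Step i=2: Q has 2 at row 2, column 1; remove 4 from row 2 of P and reverse-bump: 4 enters row 1 and ejects 2. So w(2) = 2. P is now [[4]].
Step i=1: Q has 1 at row 1, column 1; remove that cell from P, ejecting 4. So w(1) = 4. P is now [].

So w = 4 2 3 8 9 1 7 6 5 10.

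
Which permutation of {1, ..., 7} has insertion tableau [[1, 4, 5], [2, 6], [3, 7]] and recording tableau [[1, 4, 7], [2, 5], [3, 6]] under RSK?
3 2 1 7 6 4 5

Reverse the RSK construction: for i from n down to 1, find the cell of Q containing i, remove the entry at that cell from P, and reverse-bump it up through P; the value ejected from row 1 is w(i).

Step i=7: Q has 7 at row 1, column 3; remove that cell from P, ejecting 5. So w(7) = 5. P is now [[1, 4], [2, 6], [3, 7]].
Step i=6: Q has 6 at row 3, column 2; remove 7 from row 3 of P and reverse-bump: 7 enters row 2 and ejects 6; 6 enters row 1 and ejects 4. So w(6) = 4. P is now [[1, 6], [2, 7], [3]].
Step i=5: Q has 5 at row 2, column 2; remove 7 from row 2 of P and reverse-bump: 7 enters row 1 and ejects 6. So w(5) = 6. P is now [[1, 7], [2], [3]].
Step i=4: Q has 4 at row 1, column 2; remove that cell from P, ejecting 7. So w(4) = 7. P is now [[1], [2], [3]].
Step i=3: Q has 3 at row 3, column 1; remove 3 from row 3 of P and reverse-bump: 3 enters row 2 and ejects 2; 2 enters row 1 and ejects 1. So w(3) = 1. P is now [[2], [3]].
Step i=2: Q has 2 at row 2, column 1; remove 3 from row 2 of P and reverse-bump: 3 enters row 1 and ejects 2. So w(2) = 2. P is now [[3]].
Step i=1: Q has 1 at row 1, column 1; remove that cell from P, ejecting 3. So w(1) = 3. P is now [].

So w = 3 2 1 7 6 4 5.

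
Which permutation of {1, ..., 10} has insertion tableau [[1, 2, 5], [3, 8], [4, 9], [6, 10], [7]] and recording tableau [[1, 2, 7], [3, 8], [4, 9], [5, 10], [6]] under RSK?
Reverse the RSK construction: for i from n down to 1, find the cell of Q containing i, remove the entry at that cell from P, and reverse-bump it up through P; the value ejected from row 1 is w(i).

Step i=10: Q has 10 at row 4, column 2; remove 10 from row 4 of P and reverse-bump: 10 enters row 3 and ejects 9; 9 enters row 2 and ejects 8; 8 enters row 1 and ejects 5. So w(10) = 5. P is now [[1, 2, 8], [3, 9], [4, 10], [6], [7]].
Step i=9: Q has 9 at row 3, column 2; remove 10 from row 3 of P and reverse-bump: 10 enters row 2 and ejects 9; 9 enters row 1 and ejects 8. So w(9) = 8. P is now [[1, 2, 9], [3, 10], [4], [6], [7]].
Step i=8: Q has 8 at row 2, column 2; remove 10 from row 2 of P and reverse-bump: 10 enters row 1 and ejects 9. So w(8) = 9. P is now [[1, 2, 10], [3], [4], [6], [7]].
Step i=7: Q has 7 at row 1, column 3; remove that cell from P, ejecting 10. So w(7) = 10. P is now [[1, 2], [3], [4], [6], [7]].
Step i=6: Q has 6 at row 5, column 1; remove 7 from row 5 of P and reverse-bump: 7 enters row 4 and ejects 6; 6 enters row 3 and ejects 4; 4 enters row 2 and ejects 3; 3 enters row 1 and ejects 2. So w(6) = 2. P is now [[1, 3], [4], [6], [7]].
Step i=5: Q has 5 at row 4, column 1; remove 7 from row 4 of P and reverse-bump: 7 enters row 3 and ejects 6; 6 enters row 2 and ejects 4; 4 enters row 1 and ejects 3. So w(5) = 3. P is now [[1, 4], [6], [7]].
Step i=4: Q has 4 at row 3, column 1; remove 7 from row 3 of P and reverse-bump: 7 enters row 2 and ejects 6; 6 enters row 1 and ejects 4. So w(4) = 4. P is now [[1, 6], [7]].
Step i=3: Q has 3 at row 2, column 1; remove 7 from row 2 of P and reverse-bump: 7 enters row 1 and ejects 6. So w(3) = 6. P is now [[1, 7]].
Step i=2: Q has 2 at row 1, column 2; remove that cell from P, ejecting 7. So w(2) = 7. P is now [[1]].
Step i=1: Q has 1 at row 1, column 1; remove that cell from P, ejecting 1. So w(1) = 1. P is now [].

So w = 1 7 6 4 3 2 10 9 8 5.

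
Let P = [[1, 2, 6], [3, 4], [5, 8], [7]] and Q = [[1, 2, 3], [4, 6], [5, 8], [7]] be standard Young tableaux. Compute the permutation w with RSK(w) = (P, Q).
3 7 8 5 4 6 1 2

Reverse RSK: for i = n, n-1, ..., 1, locate i in Q, remove the corresponding corner cell from P, and reverse-bump its entry up through P; the value ejected from row 1 is w(i).

So w = 3 7 8 5 4 6 1 2.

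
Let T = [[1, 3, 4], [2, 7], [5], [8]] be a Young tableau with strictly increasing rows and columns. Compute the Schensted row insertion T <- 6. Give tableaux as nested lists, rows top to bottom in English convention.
6 is larger than every entry of row 1, so it is appended to row 1. The new tableau is [[1, 3, 4, 6], [2, 7], [5], [8]].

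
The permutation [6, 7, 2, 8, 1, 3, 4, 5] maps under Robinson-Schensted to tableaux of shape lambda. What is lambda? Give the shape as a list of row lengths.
[4, 3, 1]

Row-insert each entry into an empty tableau.

After inserting 6: P = [[6]].
After inserting 7: P = [[6, 7]].
After inserting 2: P = [[2, 7], [6]].
After inserting 8: P = [[2, 7, 8], [6]].
After inserting 1: P = [[1, 7, 8], [2], [6]].
After inserting 3: P = [[1, 3, 8], [2, 7], [6]].
After inserting 4: P = [[1, 3, 4], [2, 7, 8], [6]].
After inserting 5: P = [[1, 3, 4, 5], [2, 7, 8], [6]].

The final insertion tableau P = [[1, 3, 4, 5], [2, 7, 8], [6]] has shape [4, 3, 1].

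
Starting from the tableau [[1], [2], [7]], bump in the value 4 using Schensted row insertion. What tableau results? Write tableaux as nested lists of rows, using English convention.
[[1, 4], [2], [7]]

4 is larger than every entry of row 1, so it is appended to row 1. The new tableau is [[1, 4], [2], [7]].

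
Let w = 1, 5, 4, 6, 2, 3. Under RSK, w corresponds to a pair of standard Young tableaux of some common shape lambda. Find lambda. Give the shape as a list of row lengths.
Row-insert each entry into an empty tableau.

After inserting 1: P = [[1]].
After inserting 5: P = [[1, 5]].
After inserting 4: P = [[1, 4], [5]].
After inserting 6: P = [[1, 4, 6], [5]].
After inserting 2: P = [[1, 2, 6], [4], [5]].
After inserting 3: P = [[1, 2, 3], [4, 6], [5]].

The final insertion tableau P = [[1, 2, 3], [4, 6], [5]] has shape [3, 2, 1].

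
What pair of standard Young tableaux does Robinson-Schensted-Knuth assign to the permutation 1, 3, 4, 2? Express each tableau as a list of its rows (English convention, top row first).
Insert each entry of the permutation into P by Schensted row insertion, recording in Q the position of each new cell.

Insert 1: appended to row 1. P = [[1]].
Insert 3: appended to row 1. P = [[1, 3]].
Insert 4: appended to row 1. P = [[1, 3, 4]].
Insert 2: 2 bumps 3 from row 1; 3 starts row 2. P = [[1, 2, 4], [3]].

So P = [[1, 2, 4], [3]], Q = [[1, 2, 3], [4]].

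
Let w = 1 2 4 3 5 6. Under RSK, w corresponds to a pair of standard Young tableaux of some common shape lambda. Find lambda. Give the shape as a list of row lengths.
[5, 1]

Row-insert each entry into an empty tableau.

After inserting 1: P = [[1]].
After inserting 2: P = [[1, 2]].
After inserting 4: P = [[1, 2, 4]].
After inserting 3: P = [[1, 2, 3], [4]].
After inserting 5: P = [[1, 2, 3, 5], [4]].
After inserting 6: P = [[1, 2, 3, 5, 6], [4]].

The final insertion tableau P = [[1, 2, 3, 5, 6], [4]] has shape [5, 1].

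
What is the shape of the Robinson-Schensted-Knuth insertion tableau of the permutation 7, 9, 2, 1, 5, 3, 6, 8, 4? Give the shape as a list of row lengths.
[4, 3, 2]

RSK row insertion gives P = [[1, 3, 4, 8], [2, 5, 6], [7, 9]], which has shape [4, 3, 2].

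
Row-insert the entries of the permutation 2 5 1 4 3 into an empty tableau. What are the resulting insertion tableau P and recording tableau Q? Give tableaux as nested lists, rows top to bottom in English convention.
Insert each entry of the permutation into P by Schensted row insertion, recording in Q the position of each new cell.

Insert 2: appended to row 1. P = [[2]].
Insert 5: appended to row 1. P = [[2, 5]].
Insert 1: 1 bumps 2 from row 1; 2 starts row 2. P = [[1, 5], [2]].
Insert 4: 4 bumps 5 from row 1; 5 appends to row 2. P = [[1, 4], [2, 5]].
Insert 3: 3 bumps 4 from row 1; 4 bumps 5 from row 2; 5 starts row 3. P = [[1, 3], [2, 4], [5]].

So P = [[1, 3], [2, 4], [5]], Q = [[1, 2], [3, 4], [5]].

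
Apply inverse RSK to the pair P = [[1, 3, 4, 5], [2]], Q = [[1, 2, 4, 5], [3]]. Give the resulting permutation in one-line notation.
Reverse the RSK construction: for i from n down to 1, find the cell of Q containing i, remove the entry at that cell from P, and reverse-bump it up through P; the value ejected from row 1 is w(i).

Step i=5: Q has 5 at row 1, column 4; remove that cell from P, ejecting 5. So w(5) = 5. P is now [[1, 3, 4], [2]].
Step i=4: Q has 4 at row 1, column 3; remove that cell from P, ejecting 4. So w(4) = 4. P is now [[1, 3], [2]].
Step i=3: Q has 3 at row 2, column 1; remove 2 from row 2 of P and reverse-bump: 2 enters row 1 and ejects 1. So w(3) = 1. P is now [[2, 3]].
Step i=2: Q has 2 at row 1, column 2; remove that cell from P, ejecting 3. So w(2) = 3. P is now [[2]].
Step i=1: Q has 1 at row 1, column 1; remove that cell from P, ejecting 2. So w(1) = 2. P is now [].

So w = 2 3 1 4 5.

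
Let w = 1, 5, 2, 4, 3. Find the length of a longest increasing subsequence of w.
3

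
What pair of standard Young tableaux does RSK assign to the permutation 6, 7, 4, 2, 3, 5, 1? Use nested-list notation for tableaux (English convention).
Insert each entry of the permutation into P by Schensted row insertion, recording in Q the position of each new cell.

Insert 6: appended to row 1. P = [[6]].
Insert 7: appended to row 1. P = [[6, 7]].
Insert 4: 4 bumps 6 from row 1; 6 starts row 2. P = [[4, 7], [6]].
Insert 2: 2 bumps 4 from row 1; 4 bumps 6 from row 2; 6 starts row 3. P = [[2, 7], [4], [6]].
Insert 3: 3 bumps 7 from row 1; 7 appends to row 2. P = [[2, 3], [4, 7], [6]].
Insert 5: appended to row 1. P = [[2, 3, 5], [4, 7], [6]].
Insert 1: 1 bumps 2 from row 1; 2 bumps 4 from row 2; 4 bumps 6 from row 3; 6 starts row 4. P = [[1, 3, 5], [2, 7], [4], [6]].

So P = [[1, 3, 5], [2, 7], [4], [6]], Q = [[1, 2, 6], [3, 5], [4], [7]].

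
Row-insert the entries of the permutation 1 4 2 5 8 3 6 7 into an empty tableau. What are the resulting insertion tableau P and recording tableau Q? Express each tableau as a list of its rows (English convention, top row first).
P = [[1, 2, 3, 6, 7], [4, 5, 8]], Q = [[1, 2, 4, 5, 8], [3, 6, 7]]

Insert each entry of the permutation into P by Schensted row insertion, recording in Q the position of each new cell.

Insert 1: appended to row 1. P = [[1]].
Insert 4: appended to row 1. P = [[1, 4]].
Insert 2: 2 bumps 4 from row 1; 4 starts row 2. P = [[1, 2], [4]].
Insert 5: appended to row 1. P = [[1, 2, 5], [4]].
Insert 8: appended to row 1. P = [[1, 2, 5, 8], [4]].
Insert 3: 3 bumps 5 from row 1; 5 appends to row 2. P = [[1, 2, 3, 8], [4, 5]].
Insert 6: 6 bumps 8 from row 1; 8 appends to row 2. P = [[1, 2, 3, 6], [4, 5, 8]].
Insert 7: appended to row 1. P = [[1, 2, 3, 6, 7], [4, 5, 8]].

So P = [[1, 2, 3, 6, 7], [4, 5, 8]], Q = [[1, 2, 4, 5, 8], [3, 6, 7]].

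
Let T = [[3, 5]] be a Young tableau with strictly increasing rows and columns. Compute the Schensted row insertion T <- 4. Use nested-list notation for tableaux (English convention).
[[3, 4], [5]]

In row 1, 4 replaces 5 (the leftmost entry greater than 4); 5 is bumped to row 2. 5 starts a new row 2. The new tableau is [[3, 4], [5]].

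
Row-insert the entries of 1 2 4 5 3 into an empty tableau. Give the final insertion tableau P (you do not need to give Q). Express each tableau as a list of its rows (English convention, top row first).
P = [[1, 2, 3, 5], [4]]

Insert 1: appended to row 1. P = [[1]].
Insert 2: appended to row 1. P = [[1, 2]].
Insert 4: appended to row 1. P = [[1, 2, 4]].
Insert 5: appended to row 1. P = [[1, 2, 4, 5]].
Insert 3: 3 bumps 4 from row 1; 4 starts row 2. P = [[1, 2, 3, 5], [4]].

So P = [[1, 2, 3, 5], [4]].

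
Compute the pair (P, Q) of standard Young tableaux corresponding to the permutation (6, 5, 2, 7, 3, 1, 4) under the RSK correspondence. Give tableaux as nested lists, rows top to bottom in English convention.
Insert each entry of the permutation into P by Schensted row insertion, recording in Q the position of each new cell.

After inserting 6: P = [[6]].
After inserting 5: P = [[5], [6]].
After inserting 2: P = [[2], [5], [6]].
After inserting 7: P = [[2, 7], [5], [6]].
After inserting 3: P = [[2, 3], [5, 7], [6]].
After inserting 1: P = [[1, 3], [2, 7], [5], [6]].
After inserting 4: P = [[1, 3, 4], [2, 7], [5], [6]].

So P = [[1, 3, 4], [2, 7], [5], [6]], Q = [[1, 4, 7], [2, 5], [3], [6]].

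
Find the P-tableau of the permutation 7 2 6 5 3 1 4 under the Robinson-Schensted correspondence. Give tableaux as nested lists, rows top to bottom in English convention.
P = [[1, 3, 4], [2], [5], [6], [7]]

Insert 7: appended to row 1. P = [[7]].
Insert 2: 2 bumps 7 from row 1; 7 starts row 2. P = [[2], [7]].
Insert 6: appended to row 1. P = [[2, 6], [7]].
Insert 5: 5 bumps 6 from row 1; 6 bumps 7 from row 2; 7 starts row 3. P = [[2, 5], [6], [7]].
Insert 3: 3 bumps 5 from row 1; 5 bumps 6 from row 2; 6 bumps 7 from row 3; 7 starts row 4. P = [[2, 3], [5], [6], [7]].
Insert 1: 1 bumps 2 from row 1; 2 bumps 5 from row 2; 5 bumps 6 from row 3; 6 bumps 7 from row 4; 7 starts row 5. P = [[1, 3], [2], [5], [6], [7]].
Insert 4: appended to row 1. P = [[1, 3, 4], [2], [5], [6], [7]].

So P = [[1, 3, 4], [2], [5], [6], [7]].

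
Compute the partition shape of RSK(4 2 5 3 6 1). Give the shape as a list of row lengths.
Row-insert each entry into an empty tableau.

After inserting 4: P = [[4]].
After inserting 2: P = [[2], [4]].
After inserting 5: P = [[2, 5], [4]].
After inserting 3: P = [[2, 3], [4, 5]].
After inserting 6: P = [[2, 3, 6], [4, 5]].
After inserting 1: P = [[1, 3, 6], [2, 5], [4]].

The final insertion tableau P = [[1, 3, 6], [2, 5], [4]] has shape [3, 2, 1].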